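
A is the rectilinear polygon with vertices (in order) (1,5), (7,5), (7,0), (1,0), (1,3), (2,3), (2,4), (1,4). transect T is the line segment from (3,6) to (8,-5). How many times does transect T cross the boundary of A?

The segment meets the boundary at (5.727,0), (3.455,5).

2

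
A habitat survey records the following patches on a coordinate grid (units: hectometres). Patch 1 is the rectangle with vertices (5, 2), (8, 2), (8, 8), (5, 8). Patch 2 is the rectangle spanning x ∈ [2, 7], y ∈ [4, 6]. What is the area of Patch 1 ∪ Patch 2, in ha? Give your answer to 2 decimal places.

24.00

By inclusion–exclusion:
Individual areas: |Patch 1| = 18, |Patch 2| = 10.
|Patch 1∩Patch 2|: x∈[5,7], y∈[4,6] → 2·2 = 4.
|Patch 1 ∪ Patch 2| = 28 − 4 = 24.00.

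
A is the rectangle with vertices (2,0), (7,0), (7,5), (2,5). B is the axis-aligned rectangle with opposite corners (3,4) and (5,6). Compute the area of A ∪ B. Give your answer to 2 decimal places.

By inclusion–exclusion:
Individual areas: |A| = 25, |B| = 4.
|A∩B|: x∈[3,5], y∈[4,5] → 2·1 = 2.
|A ∪ B| = 29 − 2 = 27.00.

27.00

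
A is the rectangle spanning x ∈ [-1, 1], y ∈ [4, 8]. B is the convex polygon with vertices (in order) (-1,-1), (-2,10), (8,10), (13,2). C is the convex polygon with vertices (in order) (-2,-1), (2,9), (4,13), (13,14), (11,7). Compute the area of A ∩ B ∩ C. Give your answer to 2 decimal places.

The intersection is the polygon with vertices (1,4), (0,4), (1,6.5).
By the shoelace formula its area is 1.25.

1.25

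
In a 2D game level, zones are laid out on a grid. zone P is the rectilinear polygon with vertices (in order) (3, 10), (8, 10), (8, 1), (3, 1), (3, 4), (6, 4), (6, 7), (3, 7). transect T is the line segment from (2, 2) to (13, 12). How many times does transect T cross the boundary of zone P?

4

The segment meets the boundary at (8,7.455), (6,5.636), (4.2,4), (3,2.909).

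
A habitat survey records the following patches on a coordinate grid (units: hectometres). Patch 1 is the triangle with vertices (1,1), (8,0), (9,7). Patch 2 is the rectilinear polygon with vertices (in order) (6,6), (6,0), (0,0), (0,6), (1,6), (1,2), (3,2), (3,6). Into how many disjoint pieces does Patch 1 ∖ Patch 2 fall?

2

Patch 1 ∖ Patch 2 splits into 2 disjoint pieces (area 13.8393, area 0.1667).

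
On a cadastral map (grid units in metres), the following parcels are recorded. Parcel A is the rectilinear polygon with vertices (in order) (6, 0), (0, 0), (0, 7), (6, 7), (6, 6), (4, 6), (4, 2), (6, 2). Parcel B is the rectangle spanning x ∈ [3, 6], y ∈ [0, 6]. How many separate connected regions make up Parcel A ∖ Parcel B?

Parcel A ∖ Parcel B is a single connected region.

1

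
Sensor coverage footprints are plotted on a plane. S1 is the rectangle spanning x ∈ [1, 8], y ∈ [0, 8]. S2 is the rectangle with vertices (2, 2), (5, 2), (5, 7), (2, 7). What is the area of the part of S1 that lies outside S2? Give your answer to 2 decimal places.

|S1∩S2|: x∈[2,5], y∈[2,7] → 3·5 = 15.
|S1| = 56.
|S1 ∖ S2| = |S1| − |S1∩S2| = 56 − 15 = 41.00.

41.00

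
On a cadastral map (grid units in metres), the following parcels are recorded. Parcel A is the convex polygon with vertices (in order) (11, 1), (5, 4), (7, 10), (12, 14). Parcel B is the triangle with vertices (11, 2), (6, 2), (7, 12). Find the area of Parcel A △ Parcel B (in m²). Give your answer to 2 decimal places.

32.57

|Parcel A| = 51.5, |Parcel B| = 25, |Parcel A∩Parcel B| = 21.9654.
|Parcel A △ Parcel B| = |Parcel A| + |Parcel B| − 2·|Parcel A∩Parcel B| = 51.5 + 25 − 43.9307 = 32.57.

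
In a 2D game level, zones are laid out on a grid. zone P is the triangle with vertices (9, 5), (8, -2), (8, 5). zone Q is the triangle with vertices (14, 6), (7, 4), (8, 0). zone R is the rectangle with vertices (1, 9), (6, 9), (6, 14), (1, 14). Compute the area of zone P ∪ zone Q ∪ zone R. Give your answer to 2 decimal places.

40.89

By inclusion–exclusion:
Individual areas: |zone P| = 3.5, |zone Q| = 15, |zone R| = 25.
|zone P∩zone Q| = 2.6089.
|zone P∩zone R| = 0.
|zone Q∩zone R| = 0.
|zone P∩zone Q∩zone R| = 0.
|zone P ∪ zone Q ∪ zone R| = 43.5 − 2.6089 + 0 = 40.89.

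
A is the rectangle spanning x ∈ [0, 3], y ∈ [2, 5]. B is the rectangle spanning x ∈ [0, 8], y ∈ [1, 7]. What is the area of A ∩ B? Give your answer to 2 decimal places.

9.00

|A∩B|: x∈[0,3], y∈[2,5] → 3·3 = 9.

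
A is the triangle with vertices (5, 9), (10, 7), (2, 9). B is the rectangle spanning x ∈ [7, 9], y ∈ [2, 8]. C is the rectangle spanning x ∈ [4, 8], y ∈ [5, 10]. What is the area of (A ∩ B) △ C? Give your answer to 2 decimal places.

|A ∩ B| = 0.55.
|(A ∩ B) ∩ C| = 0.325.
|(A ∩ B) △ C| = 0.55 + 20 − 0.65 = 19.90.

19.90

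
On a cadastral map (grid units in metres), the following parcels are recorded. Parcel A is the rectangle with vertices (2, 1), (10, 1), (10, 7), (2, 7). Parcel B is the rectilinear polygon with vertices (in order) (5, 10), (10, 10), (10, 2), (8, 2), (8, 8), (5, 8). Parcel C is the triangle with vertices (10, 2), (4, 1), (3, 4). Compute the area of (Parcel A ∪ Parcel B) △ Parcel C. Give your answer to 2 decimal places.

50.50

|Parcel A ∪ Parcel B| = 60.
|(Parcel A ∪ Parcel B) ∩ Parcel C| = 9.5.
|(Parcel A ∪ Parcel B) △ Parcel C| = 60 + 9.5 − 19 = 50.50.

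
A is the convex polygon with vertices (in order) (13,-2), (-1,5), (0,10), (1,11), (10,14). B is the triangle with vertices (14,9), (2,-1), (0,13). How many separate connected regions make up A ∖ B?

3

A ∖ B splits into 3 disjoint pieces (area 30.3798, area 7.7452, area 13.4902).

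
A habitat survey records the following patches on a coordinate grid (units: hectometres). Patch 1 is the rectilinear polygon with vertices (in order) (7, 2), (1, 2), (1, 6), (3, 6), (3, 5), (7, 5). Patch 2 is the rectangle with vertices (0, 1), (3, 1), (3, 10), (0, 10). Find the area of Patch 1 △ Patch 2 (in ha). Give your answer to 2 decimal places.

|Patch 1| = 20, |Patch 2| = 27, |Patch 1∩Patch 2| = 8.
|Patch 1 △ Patch 2| = |Patch 1| + |Patch 2| − 2·|Patch 1∩Patch 2| = 20 + 27 − 16 = 31.00.

31.00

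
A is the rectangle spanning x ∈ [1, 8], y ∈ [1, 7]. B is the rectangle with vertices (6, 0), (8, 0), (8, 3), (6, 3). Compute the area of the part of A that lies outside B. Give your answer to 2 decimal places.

38.00

|A∩B|: x∈[6,8], y∈[1,3] → 2·2 = 4.
|A| = 42.
|A ∖ B| = |A| − |A∩B| = 42 − 4 = 38.00.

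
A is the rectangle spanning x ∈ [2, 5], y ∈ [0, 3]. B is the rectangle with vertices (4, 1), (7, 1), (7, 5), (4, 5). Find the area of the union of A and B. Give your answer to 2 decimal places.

By inclusion–exclusion:
Individual areas: |A| = 9, |B| = 12.
|A∩B|: x∈[4,5], y∈[1,3] → 1·2 = 2.
|A ∪ B| = 21 − 2 = 19.00.

19.00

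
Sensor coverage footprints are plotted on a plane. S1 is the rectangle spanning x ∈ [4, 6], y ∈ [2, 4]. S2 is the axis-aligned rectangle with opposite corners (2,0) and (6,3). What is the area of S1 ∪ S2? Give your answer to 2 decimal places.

14.00

By inclusion–exclusion:
Individual areas: |S1| = 4, |S2| = 12.
|S1∩S2|: x∈[4,6], y∈[2,3] → 2·1 = 2.
|S1 ∪ S2| = 16 − 2 = 14.00.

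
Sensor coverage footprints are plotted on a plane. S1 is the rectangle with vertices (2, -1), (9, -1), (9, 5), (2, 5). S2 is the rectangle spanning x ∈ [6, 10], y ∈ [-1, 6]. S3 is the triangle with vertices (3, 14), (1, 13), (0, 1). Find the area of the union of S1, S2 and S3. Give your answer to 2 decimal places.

63.50

By inclusion–exclusion:
Individual areas: |S1| = 42, |S2| = 28, |S3| = 11.5.
|S1∩S2|: x∈[6,9], y∈[-1,5] → 3·6 = 18.
|S1∩S3| = 0.
|S2∩S3| = 0.
|S1∩S2∩S3| = 0.
|S1 ∪ S2 ∪ S3| = 81.5 − 18 + 0 = 63.50.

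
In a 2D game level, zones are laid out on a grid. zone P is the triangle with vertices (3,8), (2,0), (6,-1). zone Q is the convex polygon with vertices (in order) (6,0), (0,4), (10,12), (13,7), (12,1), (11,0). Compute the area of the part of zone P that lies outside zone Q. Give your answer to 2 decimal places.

7.22

|zone P| = 16.5, |zone P∩zone Q| = 9.2766.
|zone P ∖ zone Q| = |zone P| − |zone P∩zone Q| = 16.5 − 9.2766 = 7.22.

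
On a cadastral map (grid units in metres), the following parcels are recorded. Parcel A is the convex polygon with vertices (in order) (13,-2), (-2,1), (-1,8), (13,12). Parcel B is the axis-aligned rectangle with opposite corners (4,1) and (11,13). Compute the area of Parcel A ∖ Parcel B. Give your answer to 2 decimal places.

|Parcel A| = 152, |Parcel A∩Parcel B| = 66.
|Parcel A ∖ Parcel B| = |Parcel A| − |Parcel A∩Parcel B| = 152 − 66 = 86.00.

86.00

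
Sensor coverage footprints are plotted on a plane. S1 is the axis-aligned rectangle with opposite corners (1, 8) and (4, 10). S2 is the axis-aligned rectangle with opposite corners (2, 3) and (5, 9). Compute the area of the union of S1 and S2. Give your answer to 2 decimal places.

22.00

By inclusion–exclusion:
Individual areas: |S1| = 6, |S2| = 18.
|S1∩S2|: x∈[2,4], y∈[8,9] → 2·1 = 2.
|S1 ∪ S2| = 24 − 2 = 22.00.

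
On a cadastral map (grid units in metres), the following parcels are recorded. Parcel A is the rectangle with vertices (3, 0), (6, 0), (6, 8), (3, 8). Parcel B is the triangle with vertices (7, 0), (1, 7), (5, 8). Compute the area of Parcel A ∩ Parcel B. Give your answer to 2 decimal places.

The intersection is the polygon with vertices (6,1.167), (3,4.667), (3,7.5), (5,8), (6,4).
By the shoelace formula its area is 12.75.

12.75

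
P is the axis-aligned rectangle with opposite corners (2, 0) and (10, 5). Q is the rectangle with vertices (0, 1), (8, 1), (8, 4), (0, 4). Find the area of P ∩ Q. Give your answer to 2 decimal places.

|P∩Q|: x∈[2,8], y∈[1,4] → 6·3 = 18.

18.00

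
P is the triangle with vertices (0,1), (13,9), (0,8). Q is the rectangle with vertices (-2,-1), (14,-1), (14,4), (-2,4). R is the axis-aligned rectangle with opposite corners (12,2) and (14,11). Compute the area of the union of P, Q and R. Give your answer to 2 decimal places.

131.92

By inclusion–exclusion:
Individual areas: |P| = 45.5, |Q| = 80, |R| = 18.
|P∩Q| = 7.3125.
|P∩R| = 0.2692.
|Q∩R|: x∈[12,14], y∈[2,4] → 2·2 = 4.
|P∩Q∩R| = 0.
|P ∪ Q ∪ R| = 143.5 − 11.5817 + 0 = 131.92.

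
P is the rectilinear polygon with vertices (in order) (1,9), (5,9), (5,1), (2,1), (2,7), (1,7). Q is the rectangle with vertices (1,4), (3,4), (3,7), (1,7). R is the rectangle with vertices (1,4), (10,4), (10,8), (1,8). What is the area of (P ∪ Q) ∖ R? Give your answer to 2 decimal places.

|P ∪ Q| = 29.
|(P ∪ Q) ∩ R| = 16.
|(P ∪ Q) ∖ R| = 29 − 16 = 13.00.

13.00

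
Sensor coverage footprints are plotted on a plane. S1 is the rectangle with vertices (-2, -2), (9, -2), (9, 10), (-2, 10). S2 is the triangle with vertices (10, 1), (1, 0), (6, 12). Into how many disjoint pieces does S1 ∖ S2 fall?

S1 ∖ S2 splits into 2 disjoint pieces (area 76.3889, area 7.1023).

2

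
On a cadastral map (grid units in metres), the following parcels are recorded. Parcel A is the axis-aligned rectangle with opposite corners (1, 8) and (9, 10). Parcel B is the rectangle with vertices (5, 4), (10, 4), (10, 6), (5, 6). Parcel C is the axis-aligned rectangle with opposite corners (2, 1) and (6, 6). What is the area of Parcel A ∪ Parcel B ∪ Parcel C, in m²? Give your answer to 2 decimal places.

By inclusion–exclusion:
Individual areas: |Parcel A| = 16, |Parcel B| = 10, |Parcel C| = 20.
|Parcel A∩Parcel B| = 0 (no overlap).
|Parcel A∩Parcel C| = 0 (no overlap).
|Parcel B∩Parcel C|: x∈[5,6], y∈[4,6] → 1·2 = 2.
|Parcel A∩Parcel B∩Parcel C| = 0.
|Parcel A ∪ Parcel B ∪ Parcel C| = 46 − 2 + 0 = 44.00.

44.00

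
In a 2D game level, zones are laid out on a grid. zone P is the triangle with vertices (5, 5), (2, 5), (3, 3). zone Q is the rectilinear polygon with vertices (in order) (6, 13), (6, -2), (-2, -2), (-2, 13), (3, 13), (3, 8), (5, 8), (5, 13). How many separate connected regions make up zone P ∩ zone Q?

zone P ∩ zone Q is a single connected region.

1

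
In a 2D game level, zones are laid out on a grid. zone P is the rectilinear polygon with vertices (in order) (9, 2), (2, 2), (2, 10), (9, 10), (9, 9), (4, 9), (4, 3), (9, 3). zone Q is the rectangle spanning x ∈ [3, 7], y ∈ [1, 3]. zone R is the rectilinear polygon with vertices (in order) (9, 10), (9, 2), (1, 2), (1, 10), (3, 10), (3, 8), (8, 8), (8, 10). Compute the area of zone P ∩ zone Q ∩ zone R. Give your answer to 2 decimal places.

4.00

The intersection is the polygon with vertices (3,3), (4,3), (7,3), (7,2), (3,2).
By the shoelace formula its area is 4.00.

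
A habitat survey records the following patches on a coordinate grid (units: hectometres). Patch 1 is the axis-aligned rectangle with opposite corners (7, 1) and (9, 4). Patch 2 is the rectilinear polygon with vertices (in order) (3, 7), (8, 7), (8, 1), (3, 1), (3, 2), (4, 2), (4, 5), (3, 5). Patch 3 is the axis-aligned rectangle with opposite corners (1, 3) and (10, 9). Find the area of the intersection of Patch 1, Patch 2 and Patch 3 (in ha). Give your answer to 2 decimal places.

The intersection is the polygon with vertices (8,4), (8,3), (7,3), (7,4).
By the shoelace formula its area is 1.00.

1.00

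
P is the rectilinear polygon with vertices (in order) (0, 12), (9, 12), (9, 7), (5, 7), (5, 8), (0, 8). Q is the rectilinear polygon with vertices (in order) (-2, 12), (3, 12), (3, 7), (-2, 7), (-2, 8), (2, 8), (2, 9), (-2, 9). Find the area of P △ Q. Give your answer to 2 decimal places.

41.00

|P| = 40, |Q| = 21, |P∩Q| = 10.
|P △ Q| = |P| + |Q| − 2·|P∩Q| = 40 + 21 − 20 = 41.00.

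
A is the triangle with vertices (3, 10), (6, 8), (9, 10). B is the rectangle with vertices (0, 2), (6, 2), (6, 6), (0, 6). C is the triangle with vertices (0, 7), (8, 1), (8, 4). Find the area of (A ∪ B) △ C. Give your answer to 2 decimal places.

|A ∪ B| = 30.
|(A ∪ B) ∩ C| = 6.0833.
|(A ∪ B) △ C| = 30 + 12 − 12.1667 = 29.83.

29.83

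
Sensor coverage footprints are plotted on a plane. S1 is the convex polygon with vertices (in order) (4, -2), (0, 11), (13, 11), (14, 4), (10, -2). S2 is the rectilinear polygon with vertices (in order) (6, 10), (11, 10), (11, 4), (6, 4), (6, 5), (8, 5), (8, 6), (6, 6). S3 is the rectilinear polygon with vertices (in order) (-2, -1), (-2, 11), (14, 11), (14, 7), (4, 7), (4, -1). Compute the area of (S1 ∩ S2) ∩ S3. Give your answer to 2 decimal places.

The region (S1 ∩ S2) ∩ S3 is the polygon with vertices (11,7), (6,7), (6,10), (11,10).
By the shoelace formula its area is 15.00.

15.00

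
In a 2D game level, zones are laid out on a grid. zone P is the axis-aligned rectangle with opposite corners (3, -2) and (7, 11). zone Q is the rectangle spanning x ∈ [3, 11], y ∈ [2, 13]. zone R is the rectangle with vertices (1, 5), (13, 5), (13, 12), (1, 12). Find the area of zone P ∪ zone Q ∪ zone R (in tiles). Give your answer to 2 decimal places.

132.00

By inclusion–exclusion:
Individual areas: |zone P| = 52, |zone Q| = 88, |zone R| = 84.
|zone P∩zone Q|: x∈[3,7], y∈[2,11] → 4·9 = 36.
|zone P∩zone R|: x∈[3,7], y∈[5,11] → 4·6 = 24.
|zone Q∩zone R|: x∈[3,11], y∈[5,12] → 8·7 = 56.
|zone P∩zone Q∩zone R| = 24.
|zone P ∪ zone Q ∪ zone R| = 224 − 116 + 24 = 132.00.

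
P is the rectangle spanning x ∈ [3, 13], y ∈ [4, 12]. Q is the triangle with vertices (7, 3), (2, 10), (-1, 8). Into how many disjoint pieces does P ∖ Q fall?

P ∖ Q splits into 2 disjoint pieces (area 72.4429, area 1.8).

2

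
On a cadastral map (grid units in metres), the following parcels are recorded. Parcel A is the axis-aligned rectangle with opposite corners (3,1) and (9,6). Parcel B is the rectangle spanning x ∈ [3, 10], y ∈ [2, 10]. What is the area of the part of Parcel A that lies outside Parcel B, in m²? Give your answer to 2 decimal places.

|Parcel A∩Parcel B|: x∈[3,9], y∈[2,6] → 6·4 = 24.
|Parcel A| = 30.
|Parcel A ∖ Parcel B| = |Parcel A| − |Parcel A∩Parcel B| = 30 − 24 = 6.00.

6.00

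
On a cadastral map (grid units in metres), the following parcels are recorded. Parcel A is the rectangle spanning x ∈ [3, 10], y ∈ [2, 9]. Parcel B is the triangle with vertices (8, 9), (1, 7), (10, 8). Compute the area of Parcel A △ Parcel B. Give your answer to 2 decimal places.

|Parcel A| = 49, |Parcel B| = 5.5, |Parcel A∩Parcel B| = 5.1508.
|Parcel A △ Parcel B| = |Parcel A| + |Parcel B| − 2·|Parcel A∩Parcel B| = 49 + 5.5 − 10.3016 = 44.20.

44.20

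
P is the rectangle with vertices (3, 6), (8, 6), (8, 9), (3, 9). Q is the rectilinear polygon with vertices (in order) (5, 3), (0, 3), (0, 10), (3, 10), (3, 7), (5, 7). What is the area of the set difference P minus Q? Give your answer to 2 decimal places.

13.00

|P| = 15, |P∩Q| = 2.
|P ∖ Q| = |P| − |P∩Q| = 15 − 2 = 13.00.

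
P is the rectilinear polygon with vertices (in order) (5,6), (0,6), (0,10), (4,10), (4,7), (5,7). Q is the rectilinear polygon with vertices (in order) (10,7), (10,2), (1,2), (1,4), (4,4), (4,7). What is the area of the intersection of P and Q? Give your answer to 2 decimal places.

The intersection is the polygon with vertices (4,6), (4,7), (5,7), (5,6).
By the shoelace formula its area is 1.00.

1.00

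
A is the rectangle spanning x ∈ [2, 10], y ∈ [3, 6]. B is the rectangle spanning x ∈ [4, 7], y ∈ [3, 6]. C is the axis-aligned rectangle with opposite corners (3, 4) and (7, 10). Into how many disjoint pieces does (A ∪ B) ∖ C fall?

1

(A ∪ B) ∖ C is a single connected region.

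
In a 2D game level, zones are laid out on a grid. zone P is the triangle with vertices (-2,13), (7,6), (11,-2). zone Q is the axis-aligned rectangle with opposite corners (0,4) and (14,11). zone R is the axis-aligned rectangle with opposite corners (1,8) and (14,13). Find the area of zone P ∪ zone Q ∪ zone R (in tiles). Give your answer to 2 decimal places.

By inclusion–exclusion:
Individual areas: |zone P| = 22, |zone Q| = 98, |zone R| = 65.
|zone P∩zone Q| = 14.5209.
|zone P∩zone R| = 3.5458.
|zone Q∩zone R|: x∈[1,14], y∈[8,11] → 13·3 = 39.
|zone P∩zone Q∩zone R| = 3.5458.
|zone P ∪ zone Q ∪ zone R| = 185 − 57.0667 + 3.5458 = 131.48.

131.48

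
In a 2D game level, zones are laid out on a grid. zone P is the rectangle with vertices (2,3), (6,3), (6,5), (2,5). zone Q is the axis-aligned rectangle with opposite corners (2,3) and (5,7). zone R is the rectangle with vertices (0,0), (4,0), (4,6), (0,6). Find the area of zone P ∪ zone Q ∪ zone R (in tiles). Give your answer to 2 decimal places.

32.00

By inclusion–exclusion:
Individual areas: |zone P| = 8, |zone Q| = 12, |zone R| = 24.
|zone P∩zone Q|: x∈[2,5], y∈[3,5] → 3·2 = 6.
|zone P∩zone R|: x∈[2,4], y∈[3,5] → 2·2 = 4.
|zone Q∩zone R|: x∈[2,4], y∈[3,6] → 2·3 = 6.
|zone P∩zone Q∩zone R| = 4.
|zone P ∪ zone Q ∪ zone R| = 44 − 16 + 4 = 32.00.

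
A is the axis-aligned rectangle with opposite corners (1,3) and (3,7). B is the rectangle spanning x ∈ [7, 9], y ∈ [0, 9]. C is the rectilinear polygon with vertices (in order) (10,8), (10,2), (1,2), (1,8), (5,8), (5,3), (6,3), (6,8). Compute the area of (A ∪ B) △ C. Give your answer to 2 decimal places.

35.00

|A ∪ B| = 26.
|(A ∪ B) ∩ C| = 20.
|(A ∪ B) △ C| = 26 + 49 − 40 = 35.00.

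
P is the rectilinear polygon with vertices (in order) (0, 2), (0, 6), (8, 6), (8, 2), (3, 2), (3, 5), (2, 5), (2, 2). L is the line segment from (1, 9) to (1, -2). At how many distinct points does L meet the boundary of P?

The segment meets the boundary at (1,2), (1,6).

2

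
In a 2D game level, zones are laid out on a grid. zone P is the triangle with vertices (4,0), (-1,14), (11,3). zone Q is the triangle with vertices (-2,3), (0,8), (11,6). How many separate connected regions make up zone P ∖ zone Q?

2

zone P ∖ zone Q splits into 2 disjoint pieces (area 25.096, area 16.5682).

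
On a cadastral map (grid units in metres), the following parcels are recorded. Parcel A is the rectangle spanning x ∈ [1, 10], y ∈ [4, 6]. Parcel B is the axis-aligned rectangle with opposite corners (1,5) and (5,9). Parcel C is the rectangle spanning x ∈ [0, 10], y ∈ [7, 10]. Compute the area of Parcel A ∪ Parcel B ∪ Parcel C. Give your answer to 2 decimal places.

52.00

By inclusion–exclusion:
Individual areas: |Parcel A| = 18, |Parcel B| = 16, |Parcel C| = 30.
|Parcel A∩Parcel B|: x∈[1,5], y∈[5,6] → 4·1 = 4.
|Parcel A∩Parcel C| = 0 (no overlap).
|Parcel B∩Parcel C|: x∈[1,5], y∈[7,9] → 4·2 = 8.
|Parcel A∩Parcel B∩Parcel C| = 0.
|Parcel A ∪ Parcel B ∪ Parcel C| = 64 − 12 + 0 = 52.00.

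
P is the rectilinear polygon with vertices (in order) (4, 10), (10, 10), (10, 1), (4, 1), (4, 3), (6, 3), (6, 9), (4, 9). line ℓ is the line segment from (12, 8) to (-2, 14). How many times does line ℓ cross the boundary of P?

2

The segment meets the boundary at (7.333,10), (10,8.857).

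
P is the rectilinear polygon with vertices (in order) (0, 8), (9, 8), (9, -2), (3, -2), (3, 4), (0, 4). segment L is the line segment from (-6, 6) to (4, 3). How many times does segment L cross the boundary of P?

The segment meets the boundary at (3,3.3), (0.667,4), (0,4.2).

3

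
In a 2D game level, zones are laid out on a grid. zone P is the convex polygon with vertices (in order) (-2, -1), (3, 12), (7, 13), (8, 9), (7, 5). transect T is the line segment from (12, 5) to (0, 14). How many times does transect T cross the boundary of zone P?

2

The segment meets the boundary at (2.925,11.806), (7.789,8.158).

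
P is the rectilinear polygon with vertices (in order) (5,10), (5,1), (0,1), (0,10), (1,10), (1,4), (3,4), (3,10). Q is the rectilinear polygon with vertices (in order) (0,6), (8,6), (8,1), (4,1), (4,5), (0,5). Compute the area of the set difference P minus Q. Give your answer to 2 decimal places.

26.00

|P| = 33, |P∩Q| = 7.
|P ∖ Q| = |P| − |P∩Q| = 33 − 7 = 26.00.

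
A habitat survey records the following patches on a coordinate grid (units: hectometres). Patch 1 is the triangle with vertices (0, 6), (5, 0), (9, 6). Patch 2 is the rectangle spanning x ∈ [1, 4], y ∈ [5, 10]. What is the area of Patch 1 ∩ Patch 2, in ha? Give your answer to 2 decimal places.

3.00

The intersection is the polygon with vertices (4,6), (4,5), (1,5), (1,6).
By the shoelace formula its area is 3.00.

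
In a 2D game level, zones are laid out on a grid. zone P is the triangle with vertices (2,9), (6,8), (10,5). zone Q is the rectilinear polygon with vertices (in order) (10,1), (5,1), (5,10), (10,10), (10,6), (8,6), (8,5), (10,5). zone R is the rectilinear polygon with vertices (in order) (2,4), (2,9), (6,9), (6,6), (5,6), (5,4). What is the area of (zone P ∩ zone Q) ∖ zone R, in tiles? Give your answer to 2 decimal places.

1.67

|zone P ∩ zone Q| = 2.5417.
|(zone P ∩ zone Q) ∩ zone R| = 0.875.
|(zone P ∩ zone Q) ∖ zone R| = 2.5417 − 0.875 = 1.67.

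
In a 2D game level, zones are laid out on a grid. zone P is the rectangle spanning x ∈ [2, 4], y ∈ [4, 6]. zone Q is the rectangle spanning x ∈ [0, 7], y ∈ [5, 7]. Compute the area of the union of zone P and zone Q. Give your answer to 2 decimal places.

By inclusion–exclusion:
Individual areas: |zone P| = 4, |zone Q| = 14.
|zone P∩zone Q|: x∈[2,4], y∈[5,6] → 2·1 = 2.
|zone P ∪ zone Q| = 18 − 2 = 16.00.

16.00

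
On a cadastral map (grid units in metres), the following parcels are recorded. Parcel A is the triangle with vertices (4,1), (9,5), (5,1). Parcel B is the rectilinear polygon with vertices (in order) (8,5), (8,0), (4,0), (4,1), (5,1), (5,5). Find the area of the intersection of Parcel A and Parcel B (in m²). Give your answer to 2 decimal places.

1.50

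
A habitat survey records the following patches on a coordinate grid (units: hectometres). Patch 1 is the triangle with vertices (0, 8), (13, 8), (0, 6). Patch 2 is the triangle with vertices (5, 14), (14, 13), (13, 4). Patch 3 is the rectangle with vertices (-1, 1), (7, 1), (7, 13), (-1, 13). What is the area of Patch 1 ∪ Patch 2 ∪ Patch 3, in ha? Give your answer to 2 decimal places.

138.17

By inclusion–exclusion:
Individual areas: |Patch 1| = 13, |Patch 2| = 41, |Patch 3| = 96.
|Patch 1∩Patch 2| = 0.7014.
|Patch 1∩Patch 3| = 10.2308.
|Patch 2∩Patch 3| = 0.9.
|Patch 1∩Patch 2∩Patch 3| = 0.
|Patch 1 ∪ Patch 2 ∪ Patch 3| = 150 − 11.8321 + 0 = 138.17.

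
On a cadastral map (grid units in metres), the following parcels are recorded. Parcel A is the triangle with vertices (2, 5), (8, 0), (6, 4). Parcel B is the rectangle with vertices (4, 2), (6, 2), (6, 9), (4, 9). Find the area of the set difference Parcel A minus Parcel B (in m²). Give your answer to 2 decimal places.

|Parcel A| = 7, |Parcel A∩Parcel B| = 3.4333.
|Parcel A ∖ Parcel B| = |Parcel A| − |Parcel A∩Parcel B| = 7 − 3.4333 = 3.57.

3.57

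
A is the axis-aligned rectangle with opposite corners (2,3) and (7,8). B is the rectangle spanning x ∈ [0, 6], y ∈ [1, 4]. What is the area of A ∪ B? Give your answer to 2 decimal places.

By inclusion–exclusion:
Individual areas: |A| = 25, |B| = 18.
|A∩B|: x∈[2,6], y∈[3,4] → 4·1 = 4.
|A ∪ B| = 43 − 4 = 39.00.

39.00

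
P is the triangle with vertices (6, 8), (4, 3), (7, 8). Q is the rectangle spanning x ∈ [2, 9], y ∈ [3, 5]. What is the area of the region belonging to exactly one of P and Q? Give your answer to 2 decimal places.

|P| = 2.5, |Q| = 14, |P∩Q| = 0.4.
|P △ Q| = |P| + |Q| − 2·|P∩Q| = 2.5 + 14 − 0.8 = 15.70.

15.70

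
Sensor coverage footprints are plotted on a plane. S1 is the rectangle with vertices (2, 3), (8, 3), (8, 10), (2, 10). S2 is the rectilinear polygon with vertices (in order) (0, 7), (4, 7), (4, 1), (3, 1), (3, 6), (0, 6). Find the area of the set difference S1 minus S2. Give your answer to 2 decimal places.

37.00

|S1| = 42, |S1∩S2| = 5.
|S1 ∖ S2| = |S1| − |S1∩S2| = 42 − 5 = 37.00.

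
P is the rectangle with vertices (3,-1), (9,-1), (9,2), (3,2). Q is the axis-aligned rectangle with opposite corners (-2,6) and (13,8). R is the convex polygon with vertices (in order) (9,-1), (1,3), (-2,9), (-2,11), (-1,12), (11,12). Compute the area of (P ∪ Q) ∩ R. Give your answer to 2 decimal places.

31.46

|P ∪ Q| = 48.
|(P ∪ Q) ∩ R| = 31.46.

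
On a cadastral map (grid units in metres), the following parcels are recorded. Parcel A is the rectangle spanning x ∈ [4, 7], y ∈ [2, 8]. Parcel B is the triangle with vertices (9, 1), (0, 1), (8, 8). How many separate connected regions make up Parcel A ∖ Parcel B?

Parcel A ∖ Parcel B is a single connected region.

1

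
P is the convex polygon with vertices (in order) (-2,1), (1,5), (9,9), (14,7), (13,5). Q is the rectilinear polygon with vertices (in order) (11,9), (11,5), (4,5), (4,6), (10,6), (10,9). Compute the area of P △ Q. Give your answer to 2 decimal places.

|P| = 54, |Q| = 10, |P∩Q| = 9.4.
|P △ Q| = |P| + |Q| − 2·|P∩Q| = 54 + 10 − 18.8 = 45.20.

45.20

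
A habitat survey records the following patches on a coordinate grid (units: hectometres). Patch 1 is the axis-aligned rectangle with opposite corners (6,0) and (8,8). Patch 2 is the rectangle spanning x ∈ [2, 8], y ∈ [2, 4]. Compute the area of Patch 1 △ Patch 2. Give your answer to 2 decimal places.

|Patch 1∩Patch 2|: x∈[6,8], y∈[2,4] → 2·2 = 4.
|Patch 1 △ Patch 2| = |Patch 1| + |Patch 2| − 2·|Patch 1∩Patch 2| = 16 + 12 − 8 = 20.00.

20.00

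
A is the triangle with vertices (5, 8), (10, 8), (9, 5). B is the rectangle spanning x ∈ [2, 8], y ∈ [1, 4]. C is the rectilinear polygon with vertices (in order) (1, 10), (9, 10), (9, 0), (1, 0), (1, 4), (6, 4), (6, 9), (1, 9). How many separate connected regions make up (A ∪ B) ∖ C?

2

(A ∪ B) ∖ C splits into 2 disjoint pieces (area 0.375, area 1.5).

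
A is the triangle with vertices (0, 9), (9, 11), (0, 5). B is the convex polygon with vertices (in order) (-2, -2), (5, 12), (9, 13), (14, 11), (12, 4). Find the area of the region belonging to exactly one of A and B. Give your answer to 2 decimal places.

|A| = 18, |B| = 116, |A∩B| = 7.5938.
|A △ B| = |A| + |B| − 2·|A∩B| = 18 + 116 − 15.1875 = 118.81.

118.81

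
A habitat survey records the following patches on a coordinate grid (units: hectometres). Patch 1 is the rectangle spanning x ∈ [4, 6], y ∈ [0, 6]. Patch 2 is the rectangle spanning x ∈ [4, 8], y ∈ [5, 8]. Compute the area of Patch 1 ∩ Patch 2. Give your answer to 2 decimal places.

|Patch 1∩Patch 2|: x∈[4,6], y∈[5,6] → 2·1 = 2.

2.00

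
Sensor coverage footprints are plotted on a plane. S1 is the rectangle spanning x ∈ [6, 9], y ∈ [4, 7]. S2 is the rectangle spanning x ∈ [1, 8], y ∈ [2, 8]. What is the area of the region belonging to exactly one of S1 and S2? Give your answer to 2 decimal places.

39.00

|S1∩S2|: x∈[6,8], y∈[4,7] → 2·3 = 6.
|S1 △ S2| = |S1| + |S2| − 2·|S1∩S2| = 9 + 42 − 12 = 39.00.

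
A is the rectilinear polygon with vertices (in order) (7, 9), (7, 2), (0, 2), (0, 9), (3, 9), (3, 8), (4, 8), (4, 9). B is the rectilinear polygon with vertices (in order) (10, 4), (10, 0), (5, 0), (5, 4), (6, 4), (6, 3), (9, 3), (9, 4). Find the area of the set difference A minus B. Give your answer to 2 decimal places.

|A| = 48, |A∩B| = 3.
|A ∖ B| = |A| − |A∩B| = 48 − 3 = 45.00.

45.00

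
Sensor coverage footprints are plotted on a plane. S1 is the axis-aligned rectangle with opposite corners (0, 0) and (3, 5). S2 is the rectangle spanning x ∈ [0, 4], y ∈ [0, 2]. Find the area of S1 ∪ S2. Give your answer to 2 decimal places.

By inclusion–exclusion:
Individual areas: |S1| = 15, |S2| = 8.
|S1∩S2|: x∈[0,3], y∈[0,2] → 3·2 = 6.
|S1 ∪ S2| = 23 − 6 = 17.00.

17.00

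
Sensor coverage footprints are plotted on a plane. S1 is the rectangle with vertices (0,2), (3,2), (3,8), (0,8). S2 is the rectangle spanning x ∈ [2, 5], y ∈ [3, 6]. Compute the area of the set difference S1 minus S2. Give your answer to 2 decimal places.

|S1∩S2|: x∈[2,3], y∈[3,6] → 1·3 = 3.
|S1| = 18.
|S1 ∖ S2| = |S1| − |S1∩S2| = 18 − 3 = 15.00.

15.00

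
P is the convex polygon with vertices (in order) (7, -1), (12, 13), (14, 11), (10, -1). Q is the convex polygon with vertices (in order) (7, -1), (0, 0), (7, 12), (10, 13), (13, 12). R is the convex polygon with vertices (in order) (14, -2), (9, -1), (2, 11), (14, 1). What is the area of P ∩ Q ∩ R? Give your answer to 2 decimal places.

The intersection is the polygon with vertices (7.883,0.914), (7.76,1.127), (9.156,5.037), (9.611,4.657).
By the shoelace formula its area is 1.57.

1.57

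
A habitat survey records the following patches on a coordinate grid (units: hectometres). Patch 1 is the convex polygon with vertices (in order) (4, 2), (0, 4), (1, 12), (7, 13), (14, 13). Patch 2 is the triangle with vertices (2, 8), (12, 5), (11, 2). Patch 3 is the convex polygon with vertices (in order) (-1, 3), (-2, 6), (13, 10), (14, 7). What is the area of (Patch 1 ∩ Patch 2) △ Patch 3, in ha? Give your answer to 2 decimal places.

44.66

|Patch 1 ∩ Patch 2| = 4.9841.
|(Patch 1 ∩ Patch 2) ∩ Patch 3| = 4.6623.
|(Patch 1 ∩ Patch 2) △ Patch 3| = 4.9841 + 49 − 9.3246 = 44.66.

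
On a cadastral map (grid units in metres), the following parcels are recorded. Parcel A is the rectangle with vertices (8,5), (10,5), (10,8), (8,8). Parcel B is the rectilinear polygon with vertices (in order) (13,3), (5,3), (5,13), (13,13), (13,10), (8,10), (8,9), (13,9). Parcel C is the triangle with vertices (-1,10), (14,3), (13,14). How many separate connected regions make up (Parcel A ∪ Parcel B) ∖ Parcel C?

(Parcel A ∪ Parcel B) ∖ Parcel C splits into 2 disjoint pieces (area 18.6667, area 2.8929).

2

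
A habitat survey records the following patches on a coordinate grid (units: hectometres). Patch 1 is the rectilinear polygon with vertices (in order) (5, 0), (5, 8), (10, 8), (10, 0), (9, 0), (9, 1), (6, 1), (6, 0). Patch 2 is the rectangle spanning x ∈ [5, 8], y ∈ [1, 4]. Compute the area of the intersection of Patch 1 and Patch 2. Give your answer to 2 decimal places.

The intersection is the polygon with vertices (5,4), (8,4), (8,1), (6,1), (5,1).
By the shoelace formula its area is 9.00.

9.00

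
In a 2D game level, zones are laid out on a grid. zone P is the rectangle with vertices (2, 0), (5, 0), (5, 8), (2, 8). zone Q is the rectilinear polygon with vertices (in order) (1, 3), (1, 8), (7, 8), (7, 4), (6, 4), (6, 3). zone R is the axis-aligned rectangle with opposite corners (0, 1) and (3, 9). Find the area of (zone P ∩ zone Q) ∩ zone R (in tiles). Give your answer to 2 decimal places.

5.00

The region (zone P ∩ zone Q) ∩ zone R is the polygon with vertices (2,3), (2,8), (3,8), (3,3).
By the shoelace formula its area is 5.00.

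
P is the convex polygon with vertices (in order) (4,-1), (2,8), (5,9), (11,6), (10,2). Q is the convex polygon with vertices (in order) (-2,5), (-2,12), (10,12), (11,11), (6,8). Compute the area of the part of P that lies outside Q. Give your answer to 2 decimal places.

|P| = 56.5, |P∩Q| = 5.1329.
|P ∖ Q| = |P| − |P∩Q| = 56.5 − 5.1329 = 51.37.

51.37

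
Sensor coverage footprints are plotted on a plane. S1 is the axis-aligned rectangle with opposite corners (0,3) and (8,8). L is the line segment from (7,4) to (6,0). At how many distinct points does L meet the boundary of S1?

The segment meets the boundary at (6.75,3).

1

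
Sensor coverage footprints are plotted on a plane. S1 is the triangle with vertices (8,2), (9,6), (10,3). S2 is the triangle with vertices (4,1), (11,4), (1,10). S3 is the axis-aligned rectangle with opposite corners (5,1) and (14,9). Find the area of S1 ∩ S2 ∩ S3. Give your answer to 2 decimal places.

2.13

The intersection is the polygon with vertices (9.333,5), (9.833,3.5), (8.2,2.8), (8.826,5.304).
By the shoelace formula its area is 2.13.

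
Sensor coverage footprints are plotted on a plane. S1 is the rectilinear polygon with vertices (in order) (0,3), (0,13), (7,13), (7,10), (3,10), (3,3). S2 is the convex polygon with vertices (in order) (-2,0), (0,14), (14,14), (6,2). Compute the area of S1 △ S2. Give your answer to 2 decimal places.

96.00

|S1| = 42, |S2| = 138, |S1∩S2| = 42.
|S1 △ S2| = |S1| + |S2| − 2·|S1∩S2| = 42 + 138 − 84 = 96.00.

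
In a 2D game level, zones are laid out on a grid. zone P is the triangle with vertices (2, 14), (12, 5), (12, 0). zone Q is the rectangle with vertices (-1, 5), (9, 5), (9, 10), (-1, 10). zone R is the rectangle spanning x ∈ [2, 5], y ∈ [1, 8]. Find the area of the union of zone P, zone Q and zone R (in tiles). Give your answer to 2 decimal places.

78.15

By inclusion–exclusion:
Individual areas: |zone P| = 25, |zone Q| = 50, |zone R| = 21.
|zone P∩zone Q| = 8.8468.
|zone P∩zone R| = 0.
|zone Q∩zone R|: x∈[2,5], y∈[5,8] → 3·3 = 9.
|zone P∩zone Q∩zone R| = 0.
|zone P ∪ zone Q ∪ zone R| = 96 − 17.8468 + 0 = 78.15.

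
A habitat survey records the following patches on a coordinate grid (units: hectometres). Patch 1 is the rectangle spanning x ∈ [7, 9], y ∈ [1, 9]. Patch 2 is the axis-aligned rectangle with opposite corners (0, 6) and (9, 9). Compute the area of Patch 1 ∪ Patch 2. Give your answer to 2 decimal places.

37.00

By inclusion–exclusion:
Individual areas: |Patch 1| = 16, |Patch 2| = 27.
|Patch 1∩Patch 2|: x∈[7,9], y∈[6,9] → 2·3 = 6.
|Patch 1 ∪ Patch 2| = 43 − 6 = 37.00.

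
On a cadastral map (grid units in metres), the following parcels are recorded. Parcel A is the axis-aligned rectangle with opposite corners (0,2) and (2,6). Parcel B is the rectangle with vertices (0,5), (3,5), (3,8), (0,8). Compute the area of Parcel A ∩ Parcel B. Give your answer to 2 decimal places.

2.00

|Parcel A∩Parcel B|: x∈[0,2], y∈[5,6] → 2·1 = 2.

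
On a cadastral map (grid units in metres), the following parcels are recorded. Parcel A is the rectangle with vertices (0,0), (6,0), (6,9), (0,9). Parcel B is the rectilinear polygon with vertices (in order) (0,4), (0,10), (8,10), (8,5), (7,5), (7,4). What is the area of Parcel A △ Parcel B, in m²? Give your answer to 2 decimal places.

|Parcel A| = 54, |Parcel B| = 47, |Parcel A∩Parcel B| = 30.
|Parcel A △ Parcel B| = |Parcel A| + |Parcel B| − 2·|Parcel A∩Parcel B| = 54 + 47 − 60 = 41.00.

41.00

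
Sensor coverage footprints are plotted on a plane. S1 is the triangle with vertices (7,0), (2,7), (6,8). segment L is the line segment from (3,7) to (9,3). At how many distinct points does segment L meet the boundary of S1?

The segment meets the boundary at (6.409,4.727).

1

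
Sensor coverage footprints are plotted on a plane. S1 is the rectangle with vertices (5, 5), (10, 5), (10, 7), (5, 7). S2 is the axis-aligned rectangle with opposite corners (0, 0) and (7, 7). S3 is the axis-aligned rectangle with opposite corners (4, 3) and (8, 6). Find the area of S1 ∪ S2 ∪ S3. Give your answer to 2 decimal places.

57.00

By inclusion–exclusion:
Individual areas: |S1| = 10, |S2| = 49, |S3| = 12.
|S1∩S2|: x∈[5,7], y∈[5,7] → 2·2 = 4.
|S1∩S3|: x∈[5,8], y∈[5,6] → 3·1 = 3.
|S2∩S3|: x∈[4,7], y∈[3,6] → 3·3 = 9.
|S1∩S2∩S3| = 2.
|S1 ∪ S2 ∪ S3| = 71 − 16 + 2 = 57.00.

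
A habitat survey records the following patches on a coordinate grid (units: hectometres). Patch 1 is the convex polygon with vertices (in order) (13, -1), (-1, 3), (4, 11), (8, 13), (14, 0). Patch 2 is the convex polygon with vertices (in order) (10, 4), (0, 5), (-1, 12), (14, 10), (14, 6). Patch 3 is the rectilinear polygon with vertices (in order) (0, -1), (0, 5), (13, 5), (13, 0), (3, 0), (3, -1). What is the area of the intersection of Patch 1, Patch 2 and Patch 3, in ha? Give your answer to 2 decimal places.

The intersection is the polygon with vertices (11.75,4.875), (10,4), (0.235,4.976), (0.25,5), (11.692,5).
By the shoelace formula its area is 5.98.

5.98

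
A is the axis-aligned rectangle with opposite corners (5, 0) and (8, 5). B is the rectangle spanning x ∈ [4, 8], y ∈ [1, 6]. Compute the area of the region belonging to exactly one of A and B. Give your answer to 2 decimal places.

|A∩B|: x∈[5,8], y∈[1,5] → 3·4 = 12.
|A △ B| = |A| + |B| − 2·|A∩B| = 15 + 20 − 24 = 11.00.

11.00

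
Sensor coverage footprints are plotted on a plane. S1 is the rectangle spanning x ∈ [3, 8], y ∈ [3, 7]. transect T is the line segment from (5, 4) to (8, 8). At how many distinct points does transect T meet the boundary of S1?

1

The segment meets the boundary at (7.25,7).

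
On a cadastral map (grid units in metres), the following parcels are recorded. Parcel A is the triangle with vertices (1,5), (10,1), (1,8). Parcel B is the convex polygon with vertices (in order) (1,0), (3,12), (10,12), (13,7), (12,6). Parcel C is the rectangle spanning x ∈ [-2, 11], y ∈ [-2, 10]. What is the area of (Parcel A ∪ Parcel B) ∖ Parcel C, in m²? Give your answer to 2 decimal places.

|Parcel A ∪ Parcel B| = 89.726.
|(Parcel A ∪ Parcel B) ∩ Parcel C| = 69.1199.
|(Parcel A ∪ Parcel B) ∖ Parcel C| = 89.726 − 69.1199 = 20.61.

20.61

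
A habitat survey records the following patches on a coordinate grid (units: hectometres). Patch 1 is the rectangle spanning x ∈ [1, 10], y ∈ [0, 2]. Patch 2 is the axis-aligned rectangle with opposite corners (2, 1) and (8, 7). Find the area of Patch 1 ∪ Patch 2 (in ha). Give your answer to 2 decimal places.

By inclusion–exclusion:
Individual areas: |Patch 1| = 18, |Patch 2| = 36.
|Patch 1∩Patch 2|: x∈[2,8], y∈[1,2] → 6·1 = 6.
|Patch 1 ∪ Patch 2| = 54 − 6 = 48.00.

48.00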